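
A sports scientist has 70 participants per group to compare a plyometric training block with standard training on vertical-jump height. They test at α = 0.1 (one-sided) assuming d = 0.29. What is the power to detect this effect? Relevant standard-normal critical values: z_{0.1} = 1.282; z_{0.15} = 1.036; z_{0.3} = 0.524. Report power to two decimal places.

power ≈ 0.67

For two equal groups, power = Φ(d·√(n/2) − z_{α}).
d·√(n/2) = 0.29 × √(70/2) = 0.29 × 5.916 = 1.716.
z_β = 1.716 − 1.282 = 0.434.
Power = Φ(0.434) = 0.668.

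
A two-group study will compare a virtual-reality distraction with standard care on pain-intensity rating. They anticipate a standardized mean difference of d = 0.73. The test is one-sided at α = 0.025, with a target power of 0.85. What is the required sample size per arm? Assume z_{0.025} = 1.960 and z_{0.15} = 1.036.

n = 34 per group

For two independent groups with equal n: n = 2·((z_{α} + z_β) / d)².
z_{α} + z_β = 1.960 + 1.036 = 2.996.
n = 2 × (2.996 / 0.73)² = 2 × 4.104² = 2 × 16.84 = 33.7.
Round up to the next whole participant.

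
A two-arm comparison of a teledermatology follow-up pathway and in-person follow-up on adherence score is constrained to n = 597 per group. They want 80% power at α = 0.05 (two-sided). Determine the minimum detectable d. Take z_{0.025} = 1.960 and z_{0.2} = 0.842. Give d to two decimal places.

For two independent groups of n = 597 each: d_min = (z_{α/2} + z_β)·√(2/n).
z-sum = 1.960 + 0.842 = 2.802.
d_min = 2.802 × √(2/597) = 2.802 × 0.0579 = 0.162.

d_min ≈ 0.16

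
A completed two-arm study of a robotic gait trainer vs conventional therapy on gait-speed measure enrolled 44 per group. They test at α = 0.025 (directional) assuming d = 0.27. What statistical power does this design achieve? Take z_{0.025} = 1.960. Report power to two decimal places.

power ≈ 0.24

For two equal groups, power = Φ(d·√(n/2) − z_{α}).
d·√(n/2) = 0.27 × √(44/2) = 0.27 × 4.690 = 1.266.
z_β = 1.266 − 1.960 = -0.694.
Power = Φ(-0.694) = 0.244.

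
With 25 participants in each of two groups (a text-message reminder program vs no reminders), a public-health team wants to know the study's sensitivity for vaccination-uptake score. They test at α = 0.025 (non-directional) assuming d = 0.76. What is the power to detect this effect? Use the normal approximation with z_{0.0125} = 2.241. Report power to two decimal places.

For two equal groups, power = Φ(d·√(n/2) − z_{α/2}).
d·√(n/2) = 0.76 × √(25/2) = 0.76 × 3.536 = 2.687.
z_β = 2.687 − 2.241 = 0.446.
Power = Φ(0.446) = 0.672.

power ≈ 0.67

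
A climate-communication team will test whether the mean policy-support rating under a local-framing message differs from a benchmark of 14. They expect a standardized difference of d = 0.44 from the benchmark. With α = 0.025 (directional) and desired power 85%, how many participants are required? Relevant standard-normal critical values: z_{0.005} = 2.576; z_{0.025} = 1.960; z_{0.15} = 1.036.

n = 47

For a one-sample test: n = ((z_{α} + z_β) / d)².
z_{α} + z_β = 1.960 + 1.036 = 2.996.
n = (2.996 / 0.44)² = 6.809² = 46.36.
Round up.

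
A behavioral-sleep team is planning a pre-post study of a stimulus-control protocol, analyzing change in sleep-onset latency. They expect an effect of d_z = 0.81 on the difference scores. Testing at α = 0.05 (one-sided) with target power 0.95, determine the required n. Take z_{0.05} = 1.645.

For a paired (one-sample on differences) test: n = ((z_{α} + z_β) / d)².
z_{α} + z_β = 1.645 + 1.645 = 3.290.
n = (3.290 / 0.81)² = 4.062² = 16.50.
Round up.

n = 17 pairs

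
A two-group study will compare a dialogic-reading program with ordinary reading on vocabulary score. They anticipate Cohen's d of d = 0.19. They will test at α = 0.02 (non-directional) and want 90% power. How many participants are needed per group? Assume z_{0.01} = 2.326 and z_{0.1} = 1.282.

n = 722 per group

For two independent groups with equal n: n = 2·((z_{α/2} + z_β) / d)².
z_{α/2} + z_β = 2.326 + 1.282 = 3.608.
n = 2 × (3.608 / 0.19)² = 2 × 18.989² = 2 × 360.60 = 721.2.
Round up to the next whole participant.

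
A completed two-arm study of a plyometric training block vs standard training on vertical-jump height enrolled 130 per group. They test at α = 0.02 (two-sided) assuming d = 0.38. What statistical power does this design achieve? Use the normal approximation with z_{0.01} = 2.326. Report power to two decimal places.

power ≈ 0.77

For two equal groups, power = Φ(d·√(n/2) − z_{α/2}).
d·√(n/2) = 0.38 × √(130/2) = 0.38 × 8.062 = 3.064.
z_β = 3.064 − 2.326 = 0.738.
Power = Φ(0.738) = 0.770.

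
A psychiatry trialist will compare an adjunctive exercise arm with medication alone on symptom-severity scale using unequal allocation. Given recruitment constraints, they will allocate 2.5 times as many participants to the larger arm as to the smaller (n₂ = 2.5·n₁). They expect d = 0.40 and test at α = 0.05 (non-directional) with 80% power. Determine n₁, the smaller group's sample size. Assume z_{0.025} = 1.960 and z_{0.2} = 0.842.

n₁ = 69

With allocation ratio k = n₂/n₁ = 2.5, Var(x̄₁−x̄₂) = σ²(1/n₁ + 1/(k·n₁)) = σ²·(k+1)/(k·n₁).
So n₁ = (1 + 1/k)·((z_{α/2} + z_β)/d)² = 1.400 × (2.802/0.40)².
n₁ = 1.400 × 49.07 = 68.7.
Round up: n₁ = 69, giving n₂ = ⌈2.5 × 69⌉ = ⌈172.5⌉ = 173.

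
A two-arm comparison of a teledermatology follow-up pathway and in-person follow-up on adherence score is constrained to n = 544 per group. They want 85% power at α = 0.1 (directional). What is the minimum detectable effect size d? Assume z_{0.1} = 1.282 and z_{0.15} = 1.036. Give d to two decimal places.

d_min ≈ 0.14

For two independent groups of n = 544 each: d_min = (z_{α} + z_β)·√(2/n).
z-sum = 1.282 + 1.036 = 2.318.
d_min = 2.318 × √(2/544) = 2.318 × 0.0606 = 0.141.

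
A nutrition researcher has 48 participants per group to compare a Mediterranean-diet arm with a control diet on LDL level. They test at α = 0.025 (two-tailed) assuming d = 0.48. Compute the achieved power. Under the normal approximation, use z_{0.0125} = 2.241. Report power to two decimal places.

For two equal groups, power = Φ(d·√(n/2) − z_{α/2}).
d·√(n/2) = 0.48 × √(48/2) = 0.48 × 4.899 = 2.352.
z_β = 2.352 − 2.241 = 0.111.
Power = Φ(0.111) = 0.544.

power ≈ 0.54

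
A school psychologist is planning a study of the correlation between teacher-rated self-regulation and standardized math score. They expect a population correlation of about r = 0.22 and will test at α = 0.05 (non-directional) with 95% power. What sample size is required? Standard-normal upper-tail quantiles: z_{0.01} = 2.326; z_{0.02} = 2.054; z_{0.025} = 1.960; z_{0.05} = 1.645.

Fisher's z: C = ½·ln((1+r)/(1−r)) = ½·ln(1.5641) = 0.2237.
n = ((z_{α/2} + z_β)/C)² + 3.
(1.960 + 1.645) / 0.2237 = 3.605 / 0.2237 = 16.115.
n = 16.115² + 3 = 259.70 + 3 = 262.7.
Round up.

n = 263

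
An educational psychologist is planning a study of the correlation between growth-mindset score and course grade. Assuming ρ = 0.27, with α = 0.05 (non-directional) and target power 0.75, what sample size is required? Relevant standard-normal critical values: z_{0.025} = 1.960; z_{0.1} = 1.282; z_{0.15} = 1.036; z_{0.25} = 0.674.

Fisher's z: C = ½·ln((1+r)/(1−r)) = ½·ln(1.7397) = 0.2769.
n = ((z_{α/2} + z_β)/C)² + 3.
(1.960 + 0.674) / 0.2769 = 2.634 / 0.2769 = 9.512.
n = 9.512² + 3 = 90.49 + 3 = 93.5.
Round up.

n = 94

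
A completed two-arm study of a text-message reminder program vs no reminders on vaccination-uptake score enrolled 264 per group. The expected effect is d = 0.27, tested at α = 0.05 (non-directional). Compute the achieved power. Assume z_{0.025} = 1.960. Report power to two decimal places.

For two equal groups, power = Φ(d·√(n/2) − z_{α/2}).
d·√(n/2) = 0.27 × √(264/2) = 0.27 × 11.489 = 3.102.
z_β = 3.102 − 1.960 = 1.142.
Power = Φ(1.142) = 0.873.

power ≈ 0.87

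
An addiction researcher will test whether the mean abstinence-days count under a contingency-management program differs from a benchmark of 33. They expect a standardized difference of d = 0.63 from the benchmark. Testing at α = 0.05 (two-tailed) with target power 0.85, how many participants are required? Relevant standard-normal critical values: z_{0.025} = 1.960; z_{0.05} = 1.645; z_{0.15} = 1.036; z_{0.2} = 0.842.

For a one-sample test: n = ((z_{α/2} + z_β) / d)².
z_{α/2} + z_β = 1.960 + 1.036 = 2.996.
n = (2.996 / 0.63)² = 4.756² = 22.62.
Round up.

n = 23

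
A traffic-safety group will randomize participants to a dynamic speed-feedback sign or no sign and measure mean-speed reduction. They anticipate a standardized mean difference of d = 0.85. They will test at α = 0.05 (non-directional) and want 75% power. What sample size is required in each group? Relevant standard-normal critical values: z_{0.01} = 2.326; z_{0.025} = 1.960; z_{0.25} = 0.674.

For two independent groups with equal n: n = 2·((z_{α/2} + z_β) / d)².
z_{α/2} + z_β = 1.960 + 0.674 = 2.634.
n = 2 × (2.634 / 0.85)² = 2 × 3.099² = 2 × 9.60 = 19.2.
Round up to the next whole participant.

n = 20 per group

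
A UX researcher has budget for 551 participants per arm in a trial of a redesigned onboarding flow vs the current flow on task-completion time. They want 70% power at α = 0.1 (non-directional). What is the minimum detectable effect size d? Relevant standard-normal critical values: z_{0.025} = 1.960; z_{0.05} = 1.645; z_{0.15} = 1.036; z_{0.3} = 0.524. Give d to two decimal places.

d_min ≈ 0.13

For two independent groups of n = 551 each: d_min = (z_{α/2} + z_β)·√(2/n).
z-sum = 1.645 + 0.524 = 2.169.
d_min = 2.169 × √(2/551) = 2.169 × 0.0602 = 0.131.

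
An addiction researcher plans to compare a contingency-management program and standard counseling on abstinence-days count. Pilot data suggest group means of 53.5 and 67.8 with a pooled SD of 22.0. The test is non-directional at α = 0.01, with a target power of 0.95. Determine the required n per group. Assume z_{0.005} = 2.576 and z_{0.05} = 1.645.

Cohen's d = |M₁ − M₂| / SD_pooled = |53.5 − 67.8| / 22.0 = 14.3 / 22.0 = 0.650.
For two independent groups with equal n: n = 2·((z_{α/2} + z_β) / d)².
z_{α/2} + z_β = 2.576 + 1.645 = 4.221.
n = 2 × (4.221 / 0.650)² = 2 × 6.494² = 2 × 42.17 = 84.3.
Round up to the next whole participant.

n = 85 per group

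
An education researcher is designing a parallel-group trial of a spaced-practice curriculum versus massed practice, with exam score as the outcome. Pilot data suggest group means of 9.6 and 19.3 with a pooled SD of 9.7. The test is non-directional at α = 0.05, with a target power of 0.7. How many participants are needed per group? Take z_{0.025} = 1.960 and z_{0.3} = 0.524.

Cohen's d = |M₁ − M₂| / SD_pooled = |9.6 − 19.3| / 9.7 = 9.7 / 9.7 = 1.000.
For two independent groups with equal n: n = 2·((z_{α/2} + z_β) / d)².
z_{α/2} + z_β = 1.960 + 0.524 = 2.484.
n = 2 × (2.484 / 1.000)² = 2 × 2.484² = 2 × 6.17 = 12.3.
Round up to the next whole participant.

n = 13 per group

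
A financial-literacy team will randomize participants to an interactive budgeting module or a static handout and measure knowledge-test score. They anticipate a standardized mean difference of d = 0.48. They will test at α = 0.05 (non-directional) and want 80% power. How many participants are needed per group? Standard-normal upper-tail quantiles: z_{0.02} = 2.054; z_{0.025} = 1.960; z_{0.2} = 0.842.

For two independent groups with equal n: n = 2·((z_{α/2} + z_β) / d)².
z_{α/2} + z_β = 1.960 + 0.842 = 2.802.
n = 2 × (2.802 / 0.48)² = 2 × 5.838² = 2 × 34.08 = 68.2.
Round up to the next whole participant.

n = 69 per group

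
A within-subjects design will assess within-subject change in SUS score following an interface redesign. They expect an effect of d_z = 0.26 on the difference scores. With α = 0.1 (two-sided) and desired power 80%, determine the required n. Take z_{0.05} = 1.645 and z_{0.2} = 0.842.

n = 92 pairs

For a paired (one-sample on differences) test: n = ((z_{α/2} + z_β) / d)².
z_{α/2} + z_β = 1.645 + 0.842 = 2.487.
n = (2.487 / 0.26)² = 9.565² = 91.50.
Round up.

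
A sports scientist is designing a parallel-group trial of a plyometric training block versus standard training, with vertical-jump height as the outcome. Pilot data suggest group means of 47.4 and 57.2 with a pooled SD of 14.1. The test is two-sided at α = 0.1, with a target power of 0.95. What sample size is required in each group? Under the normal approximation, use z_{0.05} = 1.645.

Cohen's d = |M₁ − M₂| / SD_pooled = |47.4 − 57.2| / 14.1 = 9.8 / 14.1 = 0.695.
For two independent groups with equal n: n = 2·((z_{α/2} + z_β) / d)².
z_{α/2} + z_β = 1.645 + 1.645 = 3.290.
n = 2 × (3.290 / 0.695)² = 2 × 4.734² = 2 × 22.41 = 44.8.
Round up to the next whole participant.

n = 45 per group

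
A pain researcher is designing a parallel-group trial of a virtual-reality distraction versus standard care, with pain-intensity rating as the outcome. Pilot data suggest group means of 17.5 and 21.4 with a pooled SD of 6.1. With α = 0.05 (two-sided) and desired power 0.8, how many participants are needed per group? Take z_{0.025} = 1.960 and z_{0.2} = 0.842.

Cohen's d = |M₁ − M₂| / SD_pooled = |17.5 − 21.4| / 6.1 = 3.9 / 6.1 = 0.639.
For two independent groups with equal n: n = 2·((z_{α/2} + z_β) / d)².
z_{α/2} + z_β = 1.960 + 0.842 = 2.802.
n = 2 × (2.802 / 0.639)² = 2 × 4.385² = 2 × 19.23 = 38.5.
Round up to the next whole participant.

n = 39 per group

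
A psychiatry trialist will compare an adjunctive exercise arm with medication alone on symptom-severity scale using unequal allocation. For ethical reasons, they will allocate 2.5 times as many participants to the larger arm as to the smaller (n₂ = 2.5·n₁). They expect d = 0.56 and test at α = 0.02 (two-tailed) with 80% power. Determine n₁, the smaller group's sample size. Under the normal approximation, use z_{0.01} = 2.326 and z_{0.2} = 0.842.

With allocation ratio k = n₂/n₁ = 2.5, Var(x̄₁−x̄₂) = σ²(1/n₁ + 1/(k·n₁)) = σ²·(k+1)/(k·n₁).
So n₁ = (1 + 1/k)·((z_{α/2} + z_β)/d)² = 1.400 × (3.168/0.56)².
n₁ = 1.400 × 32.00 = 44.8.
Round up: n₁ = 45, giving n₂ = ⌈2.5 × 45⌉ = ⌈112.5⌉ = 113.

n₁ = 45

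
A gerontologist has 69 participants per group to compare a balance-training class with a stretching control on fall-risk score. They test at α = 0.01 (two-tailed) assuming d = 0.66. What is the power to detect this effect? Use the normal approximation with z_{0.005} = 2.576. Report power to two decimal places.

power ≈ 0.90

For two equal groups, power = Φ(d·√(n/2) − z_{α/2}).
d·√(n/2) = 0.66 × √(69/2) = 0.66 × 5.874 = 3.877.
z_β = 3.877 − 2.576 = 1.301.
Power = Φ(1.301) = 0.903.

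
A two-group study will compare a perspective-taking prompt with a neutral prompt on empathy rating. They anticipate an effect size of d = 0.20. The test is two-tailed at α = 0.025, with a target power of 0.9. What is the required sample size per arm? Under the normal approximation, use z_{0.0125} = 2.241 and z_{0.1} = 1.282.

For two independent groups with equal n: n = 2·((z_{α/2} + z_β) / d)².
z_{α/2} + z_β = 2.241 + 1.282 = 3.523.
n = 2 × (3.523 / 0.20)² = 2 × 17.615² = 2 × 310.29 = 620.6.
Round up to the next whole participant.

n = 621 per group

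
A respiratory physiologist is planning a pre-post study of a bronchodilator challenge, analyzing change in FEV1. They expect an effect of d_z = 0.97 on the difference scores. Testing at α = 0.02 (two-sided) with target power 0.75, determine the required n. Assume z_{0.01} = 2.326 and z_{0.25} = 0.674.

For a paired (one-sample on differences) test: n = ((z_{α/2} + z_β) / d)².
z_{α/2} + z_β = 2.326 + 0.674 = 3.000.
n = (3.000 / 0.97)² = 3.093² = 9.57.
Round up.

n = 10 pairs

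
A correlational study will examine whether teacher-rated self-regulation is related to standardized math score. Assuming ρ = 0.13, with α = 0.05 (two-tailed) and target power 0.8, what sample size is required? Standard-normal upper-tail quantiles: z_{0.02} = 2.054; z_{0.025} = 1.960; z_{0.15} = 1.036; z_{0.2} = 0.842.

Fisher's z: C = ½·ln((1+r)/(1−r)) = ½·ln(1.2989) = 0.1307.
n = ((z_{α/2} + z_β)/C)² + 3.
(1.960 + 0.842) / 0.1307 = 2.802 / 0.1307 = 21.438.
n = 21.438² + 3 = 459.61 + 3 = 462.6.
Round up.

n = 463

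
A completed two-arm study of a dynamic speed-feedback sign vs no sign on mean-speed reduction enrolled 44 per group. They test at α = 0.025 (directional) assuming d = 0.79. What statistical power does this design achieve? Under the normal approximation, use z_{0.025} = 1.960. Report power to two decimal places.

For two equal groups, power = Φ(d·√(n/2) − z_{α}).
d·√(n/2) = 0.79 × √(44/2) = 0.79 × 4.690 = 3.705.
z_β = 3.705 − 1.960 = 1.745.
Power = Φ(1.745) = 0.960.

power ≈ 0.96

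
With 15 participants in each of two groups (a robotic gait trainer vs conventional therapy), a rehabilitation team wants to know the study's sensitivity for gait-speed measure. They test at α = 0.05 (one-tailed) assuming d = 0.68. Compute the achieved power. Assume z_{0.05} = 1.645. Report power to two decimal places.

For two equal groups, power = Φ(d·√(n/2) − z_{α}).
d·√(n/2) = 0.68 × √(15/2) = 0.68 × 2.739 = 1.862.
z_β = 1.862 − 1.645 = 0.217.
Power = Φ(0.217) = 0.586.

power ≈ 0.59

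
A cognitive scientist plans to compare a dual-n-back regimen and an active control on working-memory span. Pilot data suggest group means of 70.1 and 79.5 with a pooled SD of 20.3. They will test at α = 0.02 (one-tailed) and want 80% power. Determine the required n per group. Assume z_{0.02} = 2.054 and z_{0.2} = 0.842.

n = 79 per group

Cohen's d = |M₁ − M₂| / SD_pooled = |70.1 − 79.5| / 20.3 = 9.4 / 20.3 = 0.463.
For two independent groups with equal n: n = 2·((z_{α} + z_β) / d)².
z_{α} + z_β = 2.054 + 0.842 = 2.896.
n = 2 × (2.896 / 0.463)² = 2 × 6.255² = 2 × 39.12 = 78.2.
Round up to the next whole participant.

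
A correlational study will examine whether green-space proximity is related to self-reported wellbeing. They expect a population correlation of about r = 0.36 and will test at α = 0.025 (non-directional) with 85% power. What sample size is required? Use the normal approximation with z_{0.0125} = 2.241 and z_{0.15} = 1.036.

Fisher's z: C = ½·ln((1+r)/(1−r)) = ½·ln(2.1250) = 0.3769.
n = ((z_{α/2} + z_β)/C)² + 3.
(2.241 + 1.036) / 0.3769 = 3.277 / 0.3769 = 8.695.
n = 8.695² + 3 = 75.60 + 3 = 78.6.
Round up.

n = 79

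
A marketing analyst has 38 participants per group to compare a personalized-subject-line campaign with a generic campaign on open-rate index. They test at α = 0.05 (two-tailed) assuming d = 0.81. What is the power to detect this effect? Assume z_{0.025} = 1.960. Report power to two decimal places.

power ≈ 0.94

For two equal groups, power = Φ(d·√(n/2) − z_{α/2}).
d·√(n/2) = 0.81 × √(38/2) = 0.81 × 4.359 = 3.531.
z_β = 3.531 − 1.960 = 1.571.
Power = Φ(1.571) = 0.942.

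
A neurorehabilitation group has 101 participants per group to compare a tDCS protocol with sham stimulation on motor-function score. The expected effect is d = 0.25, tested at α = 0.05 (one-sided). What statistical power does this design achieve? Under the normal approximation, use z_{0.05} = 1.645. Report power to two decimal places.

power ≈ 0.55

For two equal groups, power = Φ(d·√(n/2) − z_{α}).
d·√(n/2) = 0.25 × √(101/2) = 0.25 × 7.106 = 1.777.
z_β = 1.777 − 1.645 = 0.132.
Power = Φ(0.132) = 0.552.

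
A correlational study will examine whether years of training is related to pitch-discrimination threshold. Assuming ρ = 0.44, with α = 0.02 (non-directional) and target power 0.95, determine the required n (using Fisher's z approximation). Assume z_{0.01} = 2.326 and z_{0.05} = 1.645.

Fisher's z: C = ½·ln((1+r)/(1−r)) = ½·ln(2.5714) = 0.4722.
n = ((z_{α/2} + z_β)/C)² + 3.
(2.326 + 1.645) / 0.4722 = 3.971 / 0.4722 = 8.410.
n = 8.410² + 3 = 70.72 + 3 = 73.7.
Round up.

n = 74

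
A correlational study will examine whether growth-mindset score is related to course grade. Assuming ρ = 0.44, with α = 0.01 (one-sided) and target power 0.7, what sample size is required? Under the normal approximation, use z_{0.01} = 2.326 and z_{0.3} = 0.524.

n = 40

Fisher's z: C = ½·ln((1+r)/(1−r)) = ½·ln(2.5714) = 0.4722.
n = ((z_{α} + z_β)/C)² + 3.
(2.326 + 0.524) / 0.4722 = 2.850 / 0.4722 = 6.036.
n = 6.036² + 3 = 36.43 + 3 = 39.4.
Round up.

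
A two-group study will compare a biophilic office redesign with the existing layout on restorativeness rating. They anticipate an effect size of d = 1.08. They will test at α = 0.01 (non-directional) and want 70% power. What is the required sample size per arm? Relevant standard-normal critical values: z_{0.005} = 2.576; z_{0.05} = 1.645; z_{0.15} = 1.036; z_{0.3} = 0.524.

For two independent groups with equal n: n = 2·((z_{α/2} + z_β) / d)².
z_{α/2} + z_β = 2.576 + 0.524 = 3.100.
n = 2 × (3.100 / 1.08)² = 2 × 2.870² = 2 × 8.24 = 16.5.
Round up to the next whole participant.

n = 17 per group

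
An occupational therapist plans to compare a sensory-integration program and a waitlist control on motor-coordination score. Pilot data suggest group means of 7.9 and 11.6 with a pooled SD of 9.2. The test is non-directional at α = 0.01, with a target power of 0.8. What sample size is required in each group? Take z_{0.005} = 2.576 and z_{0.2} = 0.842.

Cohen's d = |M₁ − M₂| / SD_pooled = |7.9 − 11.6| / 9.2 = 3.7 / 9.2 = 0.402.
For two independent groups with equal n: n = 2·((z_{α/2} + z_β) / d)².
z_{α/2} + z_β = 2.576 + 0.842 = 3.418.
n = 2 × (3.418 / 0.402)² = 2 × 8.502² = 2 × 72.29 = 144.6.
Round up to the next whole participant.

n = 145 per group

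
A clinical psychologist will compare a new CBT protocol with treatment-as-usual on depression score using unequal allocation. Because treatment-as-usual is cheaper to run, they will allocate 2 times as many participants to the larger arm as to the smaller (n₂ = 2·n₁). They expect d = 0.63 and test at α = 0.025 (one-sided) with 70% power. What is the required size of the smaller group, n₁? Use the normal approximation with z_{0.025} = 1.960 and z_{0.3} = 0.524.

With allocation ratio k = n₂/n₁ = 2, Var(x̄₁−x̄₂) = σ²(1/n₁ + 1/(k·n₁)) = σ²·(k+1)/(k·n₁).
So n₁ = (1 + 1/k)·((z_{α} + z_β)/d)² = 1.500 × (2.484/0.63)².
n₁ = 1.500 × 15.55 = 23.3.
Round up: n₁ = 24, giving n₂ = 2 × 24 = 48.

n₁ = 24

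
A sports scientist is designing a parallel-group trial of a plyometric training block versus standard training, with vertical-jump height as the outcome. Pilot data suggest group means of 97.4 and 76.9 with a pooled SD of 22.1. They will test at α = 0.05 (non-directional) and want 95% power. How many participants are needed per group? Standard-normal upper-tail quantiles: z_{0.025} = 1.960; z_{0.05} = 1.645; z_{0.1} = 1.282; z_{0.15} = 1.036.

n = 31 per group

Cohen's d = |M₁ − M₂| / SD_pooled = |97.4 − 76.9| / 22.1 = 20.5 / 22.1 = 0.928.
For two independent groups with equal n: n = 2·((z_{α/2} + z_β) / d)².
z_{α/2} + z_β = 1.960 + 1.645 = 3.605.
n = 2 × (3.605 / 0.928)² = 2 × 3.885² = 2 × 15.09 = 30.2.
Round up to the next whole participant.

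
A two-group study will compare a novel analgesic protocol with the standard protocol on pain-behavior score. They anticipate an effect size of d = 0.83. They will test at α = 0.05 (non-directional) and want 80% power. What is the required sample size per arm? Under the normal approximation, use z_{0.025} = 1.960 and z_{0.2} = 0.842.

For two independent groups with equal n: n = 2·((z_{α/2} + z_β) / d)².
z_{α/2} + z_β = 1.960 + 0.842 = 2.802.
n = 2 × (2.802 / 0.83)² = 2 × 3.376² = 2 × 11.40 = 22.8.
Round up to the next whole participant.

n = 23 per group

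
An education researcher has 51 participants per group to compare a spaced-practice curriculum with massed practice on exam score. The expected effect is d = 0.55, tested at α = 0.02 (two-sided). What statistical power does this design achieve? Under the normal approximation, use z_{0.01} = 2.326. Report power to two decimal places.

For two equal groups, power = Φ(d·√(n/2) − z_{α/2}).
d·√(n/2) = 0.55 × √(51/2) = 0.55 × 5.050 = 2.777.
z_β = 2.777 − 2.326 = 0.451.
Power = Φ(0.451) = 0.674.

power ≈ 0.67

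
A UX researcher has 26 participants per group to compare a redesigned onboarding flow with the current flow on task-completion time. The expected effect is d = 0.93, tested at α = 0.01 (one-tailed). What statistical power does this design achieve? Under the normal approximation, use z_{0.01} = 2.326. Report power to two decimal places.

power ≈ 0.85

For two equal groups, power = Φ(d·√(n/2) − z_{α}).
d·√(n/2) = 0.93 × √(26/2) = 0.93 × 3.606 = 3.353.
z_β = 3.353 − 2.326 = 1.027.
Power = Φ(1.027) = 0.848.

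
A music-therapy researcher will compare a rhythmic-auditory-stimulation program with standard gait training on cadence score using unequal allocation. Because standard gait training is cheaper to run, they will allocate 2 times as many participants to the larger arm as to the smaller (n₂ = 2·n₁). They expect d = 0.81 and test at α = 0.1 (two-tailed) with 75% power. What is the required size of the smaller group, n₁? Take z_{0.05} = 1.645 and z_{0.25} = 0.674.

With allocation ratio k = n₂/n₁ = 2, Var(x̄₁−x̄₂) = σ²(1/n₁ + 1/(k·n₁)) = σ²·(k+1)/(k·n₁).
So n₁ = (1 + 1/k)·((z_{α/2} + z_β)/d)² = 1.500 × (2.319/0.81)².
n₁ = 1.500 × 8.20 = 12.3.
Round up: n₁ = 13, giving n₂ = 2 × 13 = 26.

n₁ = 13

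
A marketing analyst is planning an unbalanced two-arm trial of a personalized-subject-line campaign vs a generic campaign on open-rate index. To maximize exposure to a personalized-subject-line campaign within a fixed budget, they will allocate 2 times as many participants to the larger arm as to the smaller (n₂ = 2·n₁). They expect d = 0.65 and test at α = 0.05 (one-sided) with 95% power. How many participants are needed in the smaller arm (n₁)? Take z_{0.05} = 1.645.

n₁ = 39

With allocation ratio k = n₂/n₁ = 2, Var(x̄₁−x̄₂) = σ²(1/n₁ + 1/(k·n₁)) = σ²·(k+1)/(k·n₁).
So n₁ = (1 + 1/k)·((z_{α} + z_β)/d)² = 1.500 × (3.290/0.65)².
n₁ = 1.500 × 25.62 = 38.4.
Round up: n₁ = 39, giving n₂ = 2 × 39 = 78.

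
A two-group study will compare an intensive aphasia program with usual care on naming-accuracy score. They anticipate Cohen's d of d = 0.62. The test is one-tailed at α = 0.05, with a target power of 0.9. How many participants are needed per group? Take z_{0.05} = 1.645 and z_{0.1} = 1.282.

n = 45 per group

For two independent groups with equal n: n = 2·((z_{α} + z_β) / d)².
z_{α} + z_β = 1.645 + 1.282 = 2.927.
n = 2 × (2.927 / 0.62)² = 2 × 4.721² = 2 × 22.29 = 44.6.
Round up to the next whole participant.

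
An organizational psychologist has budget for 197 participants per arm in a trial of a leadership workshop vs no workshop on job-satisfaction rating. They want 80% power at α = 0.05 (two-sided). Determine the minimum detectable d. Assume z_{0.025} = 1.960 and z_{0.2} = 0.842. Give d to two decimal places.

d_min ≈ 0.28

For two independent groups of n = 197 each: d_min = (z_{α/2} + z_β)·√(2/n).
z-sum = 1.960 + 0.842 = 2.802.
d_min = 2.802 × √(2/197) = 2.802 × 0.1008 = 0.282.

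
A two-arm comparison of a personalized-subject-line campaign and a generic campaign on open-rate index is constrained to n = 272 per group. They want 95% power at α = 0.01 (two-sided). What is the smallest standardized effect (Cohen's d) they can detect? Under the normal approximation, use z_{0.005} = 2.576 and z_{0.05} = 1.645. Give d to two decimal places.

d_min ≈ 0.36

For two independent groups of n = 272 each: d_min = (z_{α/2} + z_β)·√(2/n).
z-sum = 2.576 + 1.645 = 4.221.
d_min = 4.221 × √(2/272) = 4.221 × 0.0857 = 0.362.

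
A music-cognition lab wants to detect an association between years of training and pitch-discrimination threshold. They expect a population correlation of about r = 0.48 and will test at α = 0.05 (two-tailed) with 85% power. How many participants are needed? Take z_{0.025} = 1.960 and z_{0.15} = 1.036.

n = 36

Fisher's z: C = ½·ln((1+r)/(1−r)) = ½·ln(2.8462) = 0.5230.
n = ((z_{α/2} + z_β)/C)² + 3.
(1.960 + 1.036) / 0.5230 = 2.996 / 0.5230 = 5.728.
n = 5.728² + 3 = 32.82 + 3 = 35.8.
Round up.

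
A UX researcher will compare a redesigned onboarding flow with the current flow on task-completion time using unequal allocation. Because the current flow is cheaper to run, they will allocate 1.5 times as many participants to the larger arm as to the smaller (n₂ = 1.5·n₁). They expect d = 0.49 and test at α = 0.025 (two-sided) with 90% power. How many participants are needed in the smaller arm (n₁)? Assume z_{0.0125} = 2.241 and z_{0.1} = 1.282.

n₁ = 87

With allocation ratio k = n₂/n₁ = 1.5, Var(x̄₁−x̄₂) = σ²(1/n₁ + 1/(k·n₁)) = σ²·(k+1)/(k·n₁).
So n₁ = (1 + 1/k)·((z_{α/2} + z_β)/d)² = 1.667 × (3.523/0.49)².
n₁ = 1.667 × 51.69 = 86.2.
Round up: n₁ = 87, giving n₂ = ⌈1.5 × 87⌉ = ⌈130.5⌉ = 131.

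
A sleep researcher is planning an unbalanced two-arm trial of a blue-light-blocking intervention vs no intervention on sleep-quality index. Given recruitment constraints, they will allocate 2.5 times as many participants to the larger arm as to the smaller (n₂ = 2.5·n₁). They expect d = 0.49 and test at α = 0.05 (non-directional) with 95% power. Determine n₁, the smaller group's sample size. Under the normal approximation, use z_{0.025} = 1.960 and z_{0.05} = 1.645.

With allocation ratio k = n₂/n₁ = 2.5, Var(x̄₁−x̄₂) = σ²(1/n₁ + 1/(k·n₁)) = σ²·(k+1)/(k·n₁).
So n₁ = (1 + 1/k)·((z_{α/2} + z_β)/d)² = 1.400 × (3.605/0.49)².
n₁ = 1.400 × 54.13 = 75.8.
Round up: n₁ = 76, giving n₂ = 2.5 × 76 = 190.

n₁ = 76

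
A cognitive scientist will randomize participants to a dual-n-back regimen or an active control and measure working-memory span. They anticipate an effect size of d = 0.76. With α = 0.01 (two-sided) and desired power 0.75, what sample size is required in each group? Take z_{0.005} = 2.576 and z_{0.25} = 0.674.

n = 37 per group

For two independent groups with equal n: n = 2·((z_{α/2} + z_β) / d)².
z_{α/2} + z_β = 2.576 + 0.674 = 3.250.
n = 2 × (3.250 / 0.76)² = 2 × 4.276² = 2 × 18.29 = 36.6.
Round up to the next whole participant.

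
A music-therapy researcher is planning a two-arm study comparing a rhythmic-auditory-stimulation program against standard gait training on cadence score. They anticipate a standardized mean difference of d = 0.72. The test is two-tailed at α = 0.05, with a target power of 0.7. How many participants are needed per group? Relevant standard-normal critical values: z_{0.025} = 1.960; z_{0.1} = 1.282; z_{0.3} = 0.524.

For two independent groups with equal n: n = 2·((z_{α/2} + z_β) / d)².
z_{α/2} + z_β = 1.960 + 0.524 = 2.484.
n = 2 × (2.484 / 0.72)² = 2 × 3.450² = 2 × 11.90 = 23.8.
Round up to the next whole participant.

n = 24 per group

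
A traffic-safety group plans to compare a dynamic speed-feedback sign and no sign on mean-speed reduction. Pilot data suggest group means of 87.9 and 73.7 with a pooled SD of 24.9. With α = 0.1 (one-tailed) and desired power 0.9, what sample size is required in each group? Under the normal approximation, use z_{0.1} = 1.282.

Cohen's d = |M₁ − M₂| / SD_pooled = |87.9 − 73.7| / 24.9 = 14.2 / 24.9 = 0.570.
For two independent groups with equal n: n = 2·((z_{α} + z_β) / d)².
z_{α} + z_β = 1.282 + 1.282 = 2.564.
n = 2 × (2.564 / 0.570)² = 2 × 4.498² = 2 × 20.23 = 40.5.
Round up to the next whole participant.

n = 41 per group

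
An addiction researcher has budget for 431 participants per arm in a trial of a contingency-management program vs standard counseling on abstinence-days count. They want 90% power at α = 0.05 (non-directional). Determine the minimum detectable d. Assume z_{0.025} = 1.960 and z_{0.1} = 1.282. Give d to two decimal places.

For two independent groups of n = 431 each: d_min = (z_{α/2} + z_β)·√(2/n).
z-sum = 1.960 + 1.282 = 3.242.
d_min = 3.242 × √(2/431) = 3.242 × 0.0681 = 0.221.

d_min ≈ 0.22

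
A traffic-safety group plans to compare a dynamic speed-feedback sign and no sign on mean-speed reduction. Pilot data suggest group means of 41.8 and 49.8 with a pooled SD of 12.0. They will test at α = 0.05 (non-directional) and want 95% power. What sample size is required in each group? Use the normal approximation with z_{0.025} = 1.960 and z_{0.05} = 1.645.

Cohen's d = |M₁ − M₂| / SD_pooled = |41.8 − 49.8| / 12.0 = 8.0 / 12.0 = 0.667.
For two independent groups with equal n: n = 2·((z_{α/2} + z_β) / d)².
z_{α/2} + z_β = 1.960 + 1.645 = 3.605.
n = 2 × (3.605 / 0.667)² = 2 × 5.405² = 2 × 29.21 = 58.4.
Round up to the next whole participant.

n = 59 per group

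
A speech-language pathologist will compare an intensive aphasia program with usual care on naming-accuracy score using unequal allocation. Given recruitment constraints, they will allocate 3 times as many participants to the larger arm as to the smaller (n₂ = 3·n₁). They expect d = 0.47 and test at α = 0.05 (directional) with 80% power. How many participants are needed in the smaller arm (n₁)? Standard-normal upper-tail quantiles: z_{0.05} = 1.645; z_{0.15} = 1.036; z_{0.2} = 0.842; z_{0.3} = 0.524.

n₁ = 38

With allocation ratio k = n₂/n₁ = 3, Var(x̄₁−x̄₂) = σ²(1/n₁ + 1/(k·n₁)) = σ²·(k+1)/(k·n₁).
So n₁ = (1 + 1/k)·((z_{α} + z_β)/d)² = 1.333 × (2.487/0.47)².
n₁ = 1.333 × 28.00 = 37.3.
Round up: n₁ = 38, giving n₂ = 3 × 38 = 114.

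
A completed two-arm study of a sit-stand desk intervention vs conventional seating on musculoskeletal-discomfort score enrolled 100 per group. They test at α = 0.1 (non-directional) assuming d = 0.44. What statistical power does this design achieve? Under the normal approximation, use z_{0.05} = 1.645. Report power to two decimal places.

For two equal groups, power = Φ(d·√(n/2) − z_{α/2}).
d·√(n/2) = 0.44 × √(100/2) = 0.44 × 7.071 = 3.111.
z_β = 3.111 − 1.645 = 1.466.
Power = Φ(1.466) = 0.929.

power ≈ 0.93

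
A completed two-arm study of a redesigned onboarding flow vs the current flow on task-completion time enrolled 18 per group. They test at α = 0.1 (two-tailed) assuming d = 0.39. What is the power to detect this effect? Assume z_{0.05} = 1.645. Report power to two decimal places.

For two equal groups, power = Φ(d·√(n/2) − z_{α/2}).
d·√(n/2) = 0.39 × √(18/2) = 0.39 × 3.000 = 1.170.
z_β = 1.170 − 1.645 = -0.475.
Power = Φ(-0.475) = 0.317.

power ≈ 0.32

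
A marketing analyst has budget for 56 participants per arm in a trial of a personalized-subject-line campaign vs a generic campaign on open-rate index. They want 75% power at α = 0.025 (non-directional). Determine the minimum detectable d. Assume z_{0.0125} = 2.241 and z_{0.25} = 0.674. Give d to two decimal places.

For two independent groups of n = 56 each: d_min = (z_{α/2} + z_β)·√(2/n).
z-sum = 2.241 + 0.674 = 2.915.
d_min = 2.915 × √(2/56) = 2.915 × 0.1890 = 0.551.

d_min ≈ 0.55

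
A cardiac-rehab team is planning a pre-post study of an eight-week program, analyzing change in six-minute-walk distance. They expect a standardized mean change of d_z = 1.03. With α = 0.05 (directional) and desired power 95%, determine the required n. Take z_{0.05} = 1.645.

For a paired (one-sample on differences) test: n = ((z_{α} + z_β) / d)².
z_{α} + z_β = 1.645 + 1.645 = 3.290.
n = (3.290 / 1.03)² = 3.194² = 10.20.
Round up.

n = 11 pairs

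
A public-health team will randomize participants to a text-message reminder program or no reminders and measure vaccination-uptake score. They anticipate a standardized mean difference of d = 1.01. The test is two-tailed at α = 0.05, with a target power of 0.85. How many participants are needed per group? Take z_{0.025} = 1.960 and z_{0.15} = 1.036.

For two independent groups with equal n: n = 2·((z_{α/2} + z_β) / d)².
z_{α/2} + z_β = 1.960 + 1.036 = 2.996.
n = 2 × (2.996 / 1.01)² = 2 × 2.966² = 2 × 8.80 = 17.6.
Round up to the next whole participant.

n = 18 per group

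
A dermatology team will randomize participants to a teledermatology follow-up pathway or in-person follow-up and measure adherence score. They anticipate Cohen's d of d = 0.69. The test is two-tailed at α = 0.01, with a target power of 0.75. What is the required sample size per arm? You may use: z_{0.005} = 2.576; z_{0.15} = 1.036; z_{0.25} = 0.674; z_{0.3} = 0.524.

n = 45 per group

For two independent groups with equal n: n = 2·((z_{α/2} + z_β) / d)².
z_{α/2} + z_β = 2.576 + 0.674 = 3.250.
n = 2 × (3.250 / 0.69)² = 2 × 4.710² = 2 × 22.19 = 44.4.
Round up to the next whole participant.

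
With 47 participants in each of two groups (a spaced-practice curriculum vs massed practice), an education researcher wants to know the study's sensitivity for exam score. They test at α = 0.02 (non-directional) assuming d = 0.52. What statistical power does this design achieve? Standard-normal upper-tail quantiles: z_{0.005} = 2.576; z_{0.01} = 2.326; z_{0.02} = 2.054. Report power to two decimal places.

power ≈ 0.58

For two equal groups, power = Φ(d·√(n/2) − z_{α/2}).
d·√(n/2) = 0.52 × √(47/2) = 0.52 × 4.848 = 2.521.
z_β = 2.521 − 2.326 = 0.195.
Power = Φ(0.195) = 0.577.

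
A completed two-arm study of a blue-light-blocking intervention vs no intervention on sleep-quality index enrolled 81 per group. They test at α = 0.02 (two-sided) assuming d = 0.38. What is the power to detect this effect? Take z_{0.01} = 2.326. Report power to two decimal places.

power ≈ 0.54

For two equal groups, power = Φ(d·√(n/2) − z_{α/2}).
d·√(n/2) = 0.38 × √(81/2) = 0.38 × 6.364 = 2.418.
z_β = 2.418 − 2.326 = 0.092.
Power = Φ(0.092) = 0.537.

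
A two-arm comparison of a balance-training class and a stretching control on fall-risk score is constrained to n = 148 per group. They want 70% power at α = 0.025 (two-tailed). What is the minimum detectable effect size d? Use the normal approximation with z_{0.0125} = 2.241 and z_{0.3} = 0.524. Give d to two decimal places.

d_min ≈ 0.32

For two independent groups of n = 148 each: d_min = (z_{α/2} + z_β)·√(2/n).
z-sum = 2.241 + 0.524 = 2.765.
d_min = 2.765 × √(2/148) = 2.765 × 0.1162 = 0.321.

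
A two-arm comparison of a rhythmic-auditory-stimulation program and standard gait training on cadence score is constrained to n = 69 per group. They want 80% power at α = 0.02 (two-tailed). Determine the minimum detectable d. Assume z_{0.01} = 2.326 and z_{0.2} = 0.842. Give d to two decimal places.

d_min ≈ 0.54

For two independent groups of n = 69 each: d_min = (z_{α/2} + z_β)·√(2/n).
z-sum = 2.326 + 0.842 = 3.168.
d_min = 3.168 × √(2/69) = 3.168 × 0.1703 = 0.539.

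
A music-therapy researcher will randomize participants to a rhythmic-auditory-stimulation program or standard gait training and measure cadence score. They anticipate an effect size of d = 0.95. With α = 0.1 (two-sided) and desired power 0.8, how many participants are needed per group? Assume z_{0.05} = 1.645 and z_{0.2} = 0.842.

n = 14 per group

For two independent groups with equal n: n = 2·((z_{α/2} + z_β) / d)².
z_{α/2} + z_β = 1.645 + 0.842 = 2.487.
n = 2 × (2.487 / 0.95)² = 2 × 2.618² = 2 × 6.85 = 13.7.
Round up to the next whole participant.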